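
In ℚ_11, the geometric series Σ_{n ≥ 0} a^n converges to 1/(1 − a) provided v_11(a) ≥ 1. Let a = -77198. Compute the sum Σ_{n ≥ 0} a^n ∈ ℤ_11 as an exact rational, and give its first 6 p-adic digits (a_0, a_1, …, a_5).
Σ a^n = 1/(1 − a) = 1/77199;  first 6 digits = (1, 0, 0, 8, 5, 10)

v_11(a) = 3 ≥ 1, so the series converges in ℤ_11 to 1/(1 − a) = 1/(1 − (-77198)) = 1/77199. Expand this rational in ℤ_11: compute digits iteratively via d_i = x_i mod 11, x_{i+1} = (x_i − d_i)/11. The first 6 digits are (1, 0, 0, 8, 5, 10).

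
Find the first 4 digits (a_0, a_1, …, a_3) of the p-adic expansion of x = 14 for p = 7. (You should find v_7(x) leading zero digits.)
(a_0, …, a_3) = (0, 2, 0, 0)

v_7(14) = 1, so a_0 = ... = a_0 = 0. Factor out: x = 7^1 · u with u = 2 a unit in ℤ_7. Expand u iteratively via a_{v+i} = u_i mod 7, u_{i+1} = (u_i − a_{v+i})/7:
  u_0 = 2;  a_1 = 2;  u_1 = (u_0 − 2)/7 = 0
  u_1 = 0;  a_2 = 0;  u_2 = (u_1 − 0)/7 = 0
  u_2 = 0;  a_3 = 0;  u_3 = (u_2 − 0)/7 = 0
Digits: (0, 2, 0, 0).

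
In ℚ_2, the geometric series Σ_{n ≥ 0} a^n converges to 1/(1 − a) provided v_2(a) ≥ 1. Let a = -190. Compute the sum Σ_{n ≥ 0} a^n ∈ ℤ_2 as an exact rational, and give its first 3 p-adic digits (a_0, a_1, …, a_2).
Σ a^n = 1/(1 − a) = 1/191;  first 3 digits = (1, 1, 1)

v_2(a) = 1 ≥ 1, so the series converges in ℤ_2 to 1/(1 − a) = 1/(1 − (-190)) = 1/191. Expand this rational in ℤ_2: compute digits iteratively via d_i = x_i mod 2, x_{i+1} = (x_i − d_i)/2. The first 3 digits are (1, 1, 1).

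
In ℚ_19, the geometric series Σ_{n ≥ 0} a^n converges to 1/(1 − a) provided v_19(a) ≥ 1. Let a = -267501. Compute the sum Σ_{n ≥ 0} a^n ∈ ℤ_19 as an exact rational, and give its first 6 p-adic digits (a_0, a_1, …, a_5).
Σ a^n = 1/(1 − a) = 1/267502;  first 6 digits = (1, 0, 0, 18, 16, 18)

v_19(a) = 3 ≥ 1, so the series converges in ℤ_19 to 1/(1 − a) = 1/(1 − (-267501)) = 1/267502. Expand this rational in ℤ_19: compute digits iteratively via d_i = x_i mod 19, x_{i+1} = (x_i − d_i)/19. The first 6 digits are (1, 0, 0, 18, 16, 18).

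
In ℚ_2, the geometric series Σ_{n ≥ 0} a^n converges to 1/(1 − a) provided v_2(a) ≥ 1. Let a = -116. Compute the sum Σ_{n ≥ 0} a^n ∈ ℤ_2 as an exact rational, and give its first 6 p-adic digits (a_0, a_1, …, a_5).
Σ a^n = 1/(1 − a) = 1/117;  first 6 digits = (1, 0, 1, 1, 1, 0)

v_2(a) = 2 ≥ 1, so the series converges in ℤ_2 to 1/(1 − a) = 1/(1 − (-116)) = 1/117. Expand this rational in ℤ_2: compute digits iteratively via d_i = x_i mod 2, x_{i+1} = (x_i − d_i)/2. The first 6 digits are (1, 0, 1, 1, 1, 0).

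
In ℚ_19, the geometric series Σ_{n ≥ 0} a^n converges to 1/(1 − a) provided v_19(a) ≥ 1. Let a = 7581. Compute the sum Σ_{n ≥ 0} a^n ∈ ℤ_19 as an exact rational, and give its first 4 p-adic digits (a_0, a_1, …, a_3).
Σ a^n = 1/(1 − a) = -1/7580;  first 4 digits = (1, 0, 2, 1)

v_19(a) = 2 ≥ 1, so the series converges in ℤ_19 to 1/(1 − a) = 1/(1 − 7581) = -1/7580. Expand this rational in ℤ_19: compute digits iteratively via d_i = x_i mod 19, x_{i+1} = (x_i − d_i)/19. The first 4 digits are (1, 0, 2, 1).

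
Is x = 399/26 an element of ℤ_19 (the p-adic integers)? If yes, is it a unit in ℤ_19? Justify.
x ∈ ℤ_19 but not a unit; v_19(x) = 1 > 0

ℤ_19 = {x ∈ ℚ_19 : v_19(x) ≥ 0} and ℤ_19^× = {x ∈ ℤ_19 : v_19(x) = 0}. Here v_19(399/26) = v_19(num) − v_19(den) = 1; compare against these criteria.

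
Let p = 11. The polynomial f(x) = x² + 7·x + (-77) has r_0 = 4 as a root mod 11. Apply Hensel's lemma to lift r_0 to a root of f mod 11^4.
r_3 = 11598 (mod 14641)

Hensel: r_{i+1} = r_i − f(r_i)·(f′(r_i))^{-1} mod 11^{i+2}, f′(x) = 2x + 7. Iterate:
  r_0 = 4 (mod 11)
  r_1 = 103 (mod 121)
  r_2 = 950 (mod 1331)
  r_3 = 11598 (mod 14641)
Final: r = 11598 satisfies f(r) ≡ 0 mod 11^4.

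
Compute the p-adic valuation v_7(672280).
v_7(672280) = 5

v_7(n) is the largest exponent k such that 7^k divides n. Factor out: 672280 = 7^5 · 40. (Sign doesn't affect v_p.) So v_7(672280) = 5.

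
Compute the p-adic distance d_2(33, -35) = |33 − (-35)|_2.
d_2(33, -35) = 1/4

Step 1 — x − y = 33 − (-35) = 68. Step 2 — v_2(68) = 2 (factor: 68 = (2^2 · 17); the sign does not affect v_p). Step 3 — |x − y|_2 = 2^{-2} = 1/4.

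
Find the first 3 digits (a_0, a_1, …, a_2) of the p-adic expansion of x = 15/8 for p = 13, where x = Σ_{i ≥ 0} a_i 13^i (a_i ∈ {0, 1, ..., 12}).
(a_0, …, a_2) = (10, 1, 8)

v_13(15/8) = 0 (numerator and denominator both coprime to 13), so x ∈ ℤ_13^×. Compute digits iteratively via a_i = x_i mod 13, x_{i+1} = (x_i − a_i)/13, with x_0 = x:
  x_0 = 15/8;  a_0 = 10;  x_1 = (x_0 − 10)/13 = -5/8
  x_1 = -5/8;  a_1 = 1;  x_2 = (x_1 − 1)/13 = -1/8
  x_2 = -1/8;  a_2 = 8;  x_3 = (x_2 − 8)/13 = -5/8
Digits: (10, 1, 8).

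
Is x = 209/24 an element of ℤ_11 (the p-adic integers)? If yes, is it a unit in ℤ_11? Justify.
x ∈ ℤ_11 but not a unit; v_11(x) = 1 > 0

ℤ_11 = {x ∈ ℚ_11 : v_11(x) ≥ 0} and ℤ_11^× = {x ∈ ℤ_11 : v_11(x) = 0}. Here v_11(209/24) = v_11(num) − v_11(den) = 1; compare against these criteria.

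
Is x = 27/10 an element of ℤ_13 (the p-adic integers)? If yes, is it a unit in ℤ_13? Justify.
x ∈ ℤ_13^× (unit); v_13(x) = 0

ℤ_13 = {x ∈ ℚ_13 : v_13(x) ≥ 0} and ℤ_13^× = {x ∈ ℤ_13 : v_13(x) = 0}. Here v_13(27/10) = v_13(num) − v_13(den) = 0; compare against these criteria.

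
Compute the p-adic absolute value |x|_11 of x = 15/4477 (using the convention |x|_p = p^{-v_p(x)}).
|15/4477|_11 = 121

Step 1 — compute v_11(x) by factoring powers of 11 out of the numerator and denominator: v_11(15/4477) = -2. Step 2 — apply |x|_p = p^{-v_p(x)} = 11^{2} = 121.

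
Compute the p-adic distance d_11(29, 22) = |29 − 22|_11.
d_11(29, 22) = 1

Step 1 — x − y = 29 − 22 = 7. Step 2 — v_11(7) = 0 (factor: 7 = (11^0 · 7); the sign does not affect v_p). Step 3 — |x − y|_11 = 11^{0} = 1.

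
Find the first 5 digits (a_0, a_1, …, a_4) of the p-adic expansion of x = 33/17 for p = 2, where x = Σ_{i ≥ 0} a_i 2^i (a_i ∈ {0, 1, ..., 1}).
(a_0, …, a_4) = (1, 0, 0, 0, 1)

v_2(33/17) = 0 (numerator and denominator both coprime to 2), so x ∈ ℤ_2^×. Compute digits iteratively via a_i = x_i mod 2, x_{i+1} = (x_i − a_i)/2, with x_0 = x:
  x_0 = 33/17;  a_0 = 1;  x_1 = (x_0 − 1)/2 = 8/17
  x_1 = 8/17;  a_1 = 0;  x_2 = (x_1 − 0)/2 = 4/17
  x_2 = 4/17;  a_2 = 0;  x_3 = (x_2 − 0)/2 = 2/17
  x_3 = 2/17;  a_3 = 0;  x_4 = (x_3 − 0)/2 = 1/17
  x_4 = 1/17;  a_4 = 1;  x_5 = (x_4 − 1)/2 = -8/17
Digits: (1, 0, 0, 0, 1).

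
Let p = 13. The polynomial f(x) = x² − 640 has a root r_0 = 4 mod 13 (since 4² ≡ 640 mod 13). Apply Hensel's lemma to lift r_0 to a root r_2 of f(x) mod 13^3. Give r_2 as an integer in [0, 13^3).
r_2 = 420 (mod 2197)

Hensel's recurrence: r_{i+1} = r_i − f(r_i)·(f′(r_i))^{-1} mod 13^{i+2}, with f′(x) = 2x. Iterate:
  r_0 = 4 (mod 13)
  r_1 = 82 (mod 169)
  r_2 = 420 (mod 2197)
Final: r_2 = 420, and one checks f(r_2) ≡ 0 mod 13^3.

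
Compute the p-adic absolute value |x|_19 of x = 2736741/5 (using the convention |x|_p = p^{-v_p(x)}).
|2736741/5|_19 = 1/130321

Step 1 — compute v_19(x) by factoring powers of 19 out of the numerator and denominator: v_19(2736741/5) = 4. Step 2 — apply |x|_p = p^{-v_p(x)} = 19^{-4} = 1/130321.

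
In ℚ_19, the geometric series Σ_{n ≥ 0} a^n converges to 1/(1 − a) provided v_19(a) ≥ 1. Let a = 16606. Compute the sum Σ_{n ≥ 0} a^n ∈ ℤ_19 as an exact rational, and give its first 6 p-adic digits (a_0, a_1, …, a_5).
Σ a^n = 1/(1 − a) = -1/16605;  first 6 digits = (1, 0, 8, 2, 7, 16)

v_19(a) = 2 ≥ 1, so the series converges in ℤ_19 to 1/(1 − a) = 1/(1 − 16606) = -1/16605. Expand this rational in ℤ_19: compute digits iteratively via d_i = x_i mod 19, x_{i+1} = (x_i − d_i)/19. The first 6 digits are (1, 0, 8, 2, 7, 16).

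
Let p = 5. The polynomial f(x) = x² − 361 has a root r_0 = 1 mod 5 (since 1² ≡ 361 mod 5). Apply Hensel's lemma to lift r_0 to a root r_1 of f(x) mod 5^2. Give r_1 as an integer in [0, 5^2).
r_1 = 6 (mod 25)

Hensel's recurrence: r_{i+1} = r_i − f(r_i)·(f′(r_i))^{-1} mod 5^{i+2}, with f′(x) = 2x. Iterate:
  r_0 = 1 (mod 5)
  r_1 = 6 (mod 25)
Final: r_1 = 6, and one checks f(r_1) ≡ 0 mod 5^2.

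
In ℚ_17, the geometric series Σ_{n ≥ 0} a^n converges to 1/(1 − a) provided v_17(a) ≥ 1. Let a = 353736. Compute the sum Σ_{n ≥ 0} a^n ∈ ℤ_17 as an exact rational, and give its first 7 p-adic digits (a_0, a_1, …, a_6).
Σ a^n = 1/(1 − a) = -1/353735;  first 7 digits = (1, 0, 0, 4, 4, 0, 16)

v_17(a) = 3 ≥ 1, so the series converges in ℤ_17 to 1/(1 − a) = 1/(1 − 353736) = -1/353735. Expand this rational in ℤ_17: compute digits iteratively via d_i = x_i mod 17, x_{i+1} = (x_i − d_i)/17. The first 7 digits are (1, 0, 0, 4, 4, 0, 16).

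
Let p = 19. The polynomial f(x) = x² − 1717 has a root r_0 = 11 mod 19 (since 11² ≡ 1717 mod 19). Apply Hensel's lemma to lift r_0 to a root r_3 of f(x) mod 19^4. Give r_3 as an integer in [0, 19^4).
r_3 = 120034 (mod 130321)

Hensel's recurrence: r_{i+1} = r_i − f(r_i)·(f′(r_i))^{-1} mod 19^{i+2}, with f′(x) = 2x. Iterate:
  r_0 = 11 (mod 19)
  r_1 = 182 (mod 361)
  r_2 = 3431 (mod 6859)
  r_3 = 120034 (mod 130321)
Final: r_3 = 120034, and one checks f(r_3) ≡ 0 mod 19^4.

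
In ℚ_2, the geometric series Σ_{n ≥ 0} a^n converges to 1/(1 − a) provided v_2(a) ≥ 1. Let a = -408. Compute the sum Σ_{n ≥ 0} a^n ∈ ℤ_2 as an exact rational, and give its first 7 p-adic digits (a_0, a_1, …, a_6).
Σ a^n = 1/(1 − a) = 1/409;  first 7 digits = (1, 0, 0, 1, 0, 1, 0)

v_2(a) = 3 ≥ 1, so the series converges in ℤ_2 to 1/(1 − a) = 1/(1 − (-408)) = 1/409. Expand this rational in ℤ_2: compute digits iteratively via d_i = x_i mod 2, x_{i+1} = (x_i − d_i)/2. The first 7 digits are (1, 0, 0, 1, 0, 1, 0).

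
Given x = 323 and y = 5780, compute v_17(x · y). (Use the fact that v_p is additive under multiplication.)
v_17(1866940) = 3

v_p(x) = 1 (factor: 323 = 17^1 · 19); v_p(y) = 2 (factor: 5780 = 17^2 · 20). Additivity: v_p(xy) = v_p(x) + v_p(y) = 1 + 2 = 3. (Direct check: xy = 1866940 = 17^3 · (380).)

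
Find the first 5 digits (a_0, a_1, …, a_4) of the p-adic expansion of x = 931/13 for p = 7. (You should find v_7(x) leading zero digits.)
(a_0, …, a_4) = (0, 0, 2, 1, 2)

v_7(931/13) = 2, so a_0 = ... = a_1 = 0. Factor out: x = 7^2 · u with u = 19/13 a unit in ℤ_7. Expand u iteratively via a_{v+i} = u_i mod 7, u_{i+1} = (u_i − a_{v+i})/7:
  u_0 = 19/13;  a_2 = 2;  u_1 = (u_0 − 2)/7 = -1/13
  u_1 = -1/13;  a_3 = 1;  u_2 = (u_1 − 1)/7 = -2/13
  u_2 = -2/13;  a_4 = 2;  u_3 = (u_2 − 2)/7 = -4/13
Digits: (0, 0, 2, 1, 2).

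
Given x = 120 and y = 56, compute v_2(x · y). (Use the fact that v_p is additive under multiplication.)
v_2(6720) = 6

v_p(x) = 3 (factor: 120 = 2^3 · 15); v_p(y) = 3 (factor: 56 = 2^3 · 7). Additivity: v_p(xy) = v_p(x) + v_p(y) = 3 + 3 = 6. (Direct check: xy = 6720 = 2^6 · (105).)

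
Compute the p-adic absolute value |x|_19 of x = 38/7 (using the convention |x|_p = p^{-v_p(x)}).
|38/7|_19 = 1/19

Step 1 — compute v_19(x) by factoring powers of 19 out of the numerator and denominator: v_19(38/7) = 1. Step 2 — apply |x|_p = p^{-v_p(x)} = 19^{-1} = 1/19.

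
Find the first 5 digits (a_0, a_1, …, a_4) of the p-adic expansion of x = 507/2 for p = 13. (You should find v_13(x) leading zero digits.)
(a_0, …, a_4) = (0, 0, 8, 6, 6)

v_13(507/2) = 2, so a_0 = ... = a_1 = 0. Factor out: x = 13^2 · u with u = 3/2 a unit in ℤ_13. Expand u iteratively via a_{v+i} = u_i mod 13, u_{i+1} = (u_i − a_{v+i})/13:
  u_0 = 3/2;  a_2 = 8;  u_1 = (u_0 − 8)/13 = -1/2
  u_1 = -1/2;  a_3 = 6;  u_2 = (u_1 − 6)/13 = -1/2
  u_2 = -1/2;  a_4 = 6;  u_3 = (u_2 − 6)/13 = -1/2
Digits: (0, 0, 8, 6, 6).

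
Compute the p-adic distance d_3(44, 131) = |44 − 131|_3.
d_3(44, 131) = 1/3

Step 1 — x − y = 44 − 131 = -87. Step 2 — v_3(-87) = 1 (factor: -87 = −(3^1 · 29); the sign does not affect v_p). Step 3 — |x − y|_3 = 3^{-1} = 1/3.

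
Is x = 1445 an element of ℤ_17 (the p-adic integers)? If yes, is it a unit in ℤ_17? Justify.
x ∈ ℤ_17 but not a unit; v_17(x) = 2 > 0

ℤ_17 = {x ∈ ℚ_17 : v_17(x) ≥ 0} and ℤ_17^× = {x ∈ ℤ_17 : v_17(x) = 0}. Here v_17(1445) = v_17(num) − v_17(den) = 2; compare against these criteria.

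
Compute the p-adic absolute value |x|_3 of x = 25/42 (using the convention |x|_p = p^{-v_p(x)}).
|25/42|_3 = 3

Step 1 — compute v_3(x) by factoring powers of 3 out of the numerator and denominator: v_3(25/42) = -1. Step 2 — apply |x|_p = p^{-v_p(x)} = 3^{1} = 3.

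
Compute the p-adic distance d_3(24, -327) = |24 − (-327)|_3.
d_3(24, -327) = 1/27

Step 1 — x − y = 24 − (-327) = 351. Step 2 — v_3(351) = 3 (factor: 351 = (3^3 · 13); the sign does not affect v_p). Step 3 — |x − y|_3 = 3^{-3} = 1/27.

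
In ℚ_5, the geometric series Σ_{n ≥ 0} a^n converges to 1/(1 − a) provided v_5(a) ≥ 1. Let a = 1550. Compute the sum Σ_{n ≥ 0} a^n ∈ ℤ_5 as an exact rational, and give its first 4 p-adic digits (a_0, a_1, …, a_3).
Σ a^n = 1/(1 − a) = -1/1549;  first 4 digits = (1, 0, 2, 2)

v_5(a) = 2 ≥ 1, so the series converges in ℤ_5 to 1/(1 − a) = 1/(1 − 1550) = -1/1549. Expand this rational in ℤ_5: compute digits iteratively via d_i = x_i mod 5, x_{i+1} = (x_i − d_i)/5. The first 4 digits are (1, 0, 2, 2).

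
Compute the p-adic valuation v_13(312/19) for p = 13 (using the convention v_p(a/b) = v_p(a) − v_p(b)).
v_13(312/19) = 1

Factor powers of 13 from the numerator and denominator of the reduced fraction: 312 = 13^1 · 24 and 19 = 13^0 · 19. Apply v_p(a/b) = v_p(a) − v_p(b): v_13(312/19) = 1 − 0 = 1.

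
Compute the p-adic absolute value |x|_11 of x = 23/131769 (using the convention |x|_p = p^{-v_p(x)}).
|23/131769|_11 = 14641

Step 1 — compute v_11(x) by factoring powers of 11 out of the numerator and denominator: v_11(23/131769) = -4. Step 2 — apply |x|_p = p^{-v_p(x)} = 11^{4} = 14641.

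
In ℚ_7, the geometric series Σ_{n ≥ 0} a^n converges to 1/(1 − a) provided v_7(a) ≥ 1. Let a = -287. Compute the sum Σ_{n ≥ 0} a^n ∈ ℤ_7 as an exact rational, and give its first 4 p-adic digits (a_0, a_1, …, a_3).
Σ a^n = 1/(1 − a) = 1/288;  first 4 digits = (1, 1, 2, 2)

v_7(a) = 1 ≥ 1, so the series converges in ℤ_7 to 1/(1 − a) = 1/(1 − (-287)) = 1/288. Expand this rational in ℤ_7: compute digits iteratively via d_i = x_i mod 7, x_{i+1} = (x_i − d_i)/7. The first 4 digits are (1, 1, 2, 2).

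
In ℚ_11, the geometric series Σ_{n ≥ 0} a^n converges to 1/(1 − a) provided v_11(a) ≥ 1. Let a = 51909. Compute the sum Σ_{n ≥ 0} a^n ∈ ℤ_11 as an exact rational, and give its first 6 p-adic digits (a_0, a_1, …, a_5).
Σ a^n = 1/(1 − a) = -1/51908;  first 6 digits = (1, 0, 0, 6, 3, 0)

v_11(a) = 3 ≥ 1, so the series converges in ℤ_11 to 1/(1 − a) = 1/(1 − 51909) = -1/51908. Expand this rational in ℤ_11: compute digits iteratively via d_i = x_i mod 11, x_{i+1} = (x_i − d_i)/11. The first 6 digits are (1, 0, 0, 6, 3, 0).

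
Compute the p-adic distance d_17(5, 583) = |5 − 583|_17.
d_17(5, 583) = 1/289

Step 1 — x − y = 5 − 583 = -578. Step 2 — v_17(-578) = 2 (factor: -578 = −(17^2 · 2); the sign does not affect v_p). Step 3 — |x − y|_17 = 17^{-2} = 1/289.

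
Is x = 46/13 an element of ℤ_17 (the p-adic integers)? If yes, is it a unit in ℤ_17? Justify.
x ∈ ℤ_17^× (unit); v_17(x) = 0

ℤ_17 = {x ∈ ℚ_17 : v_17(x) ≥ 0} and ℤ_17^× = {x ∈ ℤ_17 : v_17(x) = 0}. Here v_17(46/13) = v_17(num) − v_17(den) = 0; compare against these criteria.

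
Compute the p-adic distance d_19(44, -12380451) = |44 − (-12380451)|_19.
d_19(44, -12380451) = 1/2476099

Step 1 — x − y = 44 − (-12380451) = 12380495. Step 2 — v_19(12380495) = 5 (factor: 12380495 = (19^5 · 5); the sign does not affect v_p). Step 3 — |x − y|_19 = 19^{-5} = 1/2476099.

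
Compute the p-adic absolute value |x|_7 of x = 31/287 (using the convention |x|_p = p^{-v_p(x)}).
|31/287|_7 = 7

Step 1 — compute v_7(x) by factoring powers of 7 out of the numerator and denominator: v_7(31/287) = -1. Step 2 — apply |x|_p = p^{-v_p(x)} = 7^{1} = 7.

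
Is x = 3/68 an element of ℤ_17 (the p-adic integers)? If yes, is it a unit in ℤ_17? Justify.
x ∉ ℤ_17 (v_17(x) = -1 < 0)

ℤ_17 = {x ∈ ℚ_17 : v_17(x) ≥ 0} and ℤ_17^× = {x ∈ ℤ_17 : v_17(x) = 0}. Here v_17(3/68) = v_17(num) − v_17(den) = -1; compare against these criteria.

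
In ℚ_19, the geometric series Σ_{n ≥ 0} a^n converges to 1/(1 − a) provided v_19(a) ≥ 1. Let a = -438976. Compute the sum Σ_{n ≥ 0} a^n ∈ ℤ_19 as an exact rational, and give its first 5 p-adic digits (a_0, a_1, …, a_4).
Σ a^n = 1/(1 − a) = 1/438977;  first 5 digits = (1, 0, 0, 12, 15)

v_19(a) = 3 ≥ 1, so the series converges in ℤ_19 to 1/(1 − a) = 1/(1 − (-438976)) = 1/438977. Expand this rational in ℤ_19: compute digits iteratively via d_i = x_i mod 19, x_{i+1} = (x_i − d_i)/19. The first 5 digits are (1, 0, 0, 12, 15).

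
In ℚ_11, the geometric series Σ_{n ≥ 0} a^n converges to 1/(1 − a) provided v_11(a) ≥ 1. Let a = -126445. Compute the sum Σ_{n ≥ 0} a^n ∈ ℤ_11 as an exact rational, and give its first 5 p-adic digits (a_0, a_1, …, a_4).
Σ a^n = 1/(1 − a) = 1/126446;  first 5 digits = (1, 0, 0, 4, 2)

v_11(a) = 3 ≥ 1, so the series converges in ℤ_11 to 1/(1 − a) = 1/(1 − (-126445)) = 1/126446. Expand this rational in ℤ_11: compute digits iteratively via d_i = x_i mod 11, x_{i+1} = (x_i − d_i)/11. The first 5 digits are (1, 0, 0, 4, 2).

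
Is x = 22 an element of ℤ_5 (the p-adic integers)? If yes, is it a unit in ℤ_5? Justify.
x ∈ ℤ_5^× (unit); v_5(x) = 0

ℤ_5 = {x ∈ ℚ_5 : v_5(x) ≥ 0} and ℤ_5^× = {x ∈ ℤ_5 : v_5(x) = 0}. Here v_5(22) = v_5(num) − v_5(den) = 0; compare against these criteria.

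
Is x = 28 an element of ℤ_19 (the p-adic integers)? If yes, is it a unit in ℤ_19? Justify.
x ∈ ℤ_19^× (unit); v_19(x) = 0

ℤ_19 = {x ∈ ℚ_19 : v_19(x) ≥ 0} and ℤ_19^× = {x ∈ ℤ_19 : v_19(x) = 0}. Here v_19(28) = v_19(num) − v_19(den) = 0; compare against these criteria.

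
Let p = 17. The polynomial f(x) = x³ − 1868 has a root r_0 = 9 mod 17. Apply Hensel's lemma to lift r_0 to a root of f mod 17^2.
r_1 = 179 (mod 289)

Hensel: r_{i+1} = r_i − f(r_i)/f′(r_i) mod 17^{i+2}, where f′(x) = 3x². Iterate:
  r_0 = 9 (mod 17)
  r_1 = 179 (mod 289)
Final: r = 179 with f(r) ≡ 0 mod 17^2.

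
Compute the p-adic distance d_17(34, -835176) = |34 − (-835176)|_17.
d_17(34, -835176) = 1/83521

Step 1 — x − y = 34 − (-835176) = 835210. Step 2 — v_17(835210) = 4 (factor: 835210 = (17^4 · 10); the sign does not affect v_p). Step 3 — |x − y|_17 = 17^{-4} = 1/83521.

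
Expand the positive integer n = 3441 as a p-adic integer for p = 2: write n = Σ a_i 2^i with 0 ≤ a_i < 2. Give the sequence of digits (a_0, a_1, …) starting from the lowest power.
(a_0, a_1, …) = (1, 0, 0, 0, 1, 1, 1, 0, 1, 0, 1, 1)

Repeated division by 2 gives the digits low-to-high: 3441 = 1 + 1·2^4 + 1·2^5 + 1·2^6 + 1·2^8 + 1·2^10 + 1·2^11. Digit sequence: (1, 0, 0, 0, 1, 1, 1, 0, 1, 0, 1, 1).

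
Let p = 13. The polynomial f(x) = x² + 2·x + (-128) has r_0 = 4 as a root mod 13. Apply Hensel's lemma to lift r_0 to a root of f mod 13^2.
r_1 = 82 (mod 169)

Hensel: r_{i+1} = r_i − f(r_i)·(f′(r_i))^{-1} mod 13^{i+2}, f′(x) = 2x + 2. Iterate:
  r_0 = 4 (mod 13)
  r_1 = 82 (mod 169)
Final: r = 82 satisfies f(r) ≡ 0 mod 13^2.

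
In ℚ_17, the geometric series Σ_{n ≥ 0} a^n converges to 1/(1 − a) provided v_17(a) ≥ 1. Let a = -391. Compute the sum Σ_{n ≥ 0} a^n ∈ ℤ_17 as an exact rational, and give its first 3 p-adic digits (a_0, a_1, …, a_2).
Σ a^n = 1/(1 − a) = 1/392;  first 3 digits = (1, 11, 0)

v_17(a) = 1 ≥ 1, so the series converges in ℤ_17 to 1/(1 − a) = 1/(1 − (-391)) = 1/392. Expand this rational in ℤ_17: compute digits iteratively via d_i = x_i mod 17, x_{i+1} = (x_i − d_i)/17. The first 3 digits are (1, 11, 0).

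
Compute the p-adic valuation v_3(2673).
v_3(2673) = 5

v_3(n) is the largest exponent k such that 3^k divides n. Factor out: 2673 = 3^5 · 11. (Sign doesn't affect v_p.) So v_3(2673) = 5.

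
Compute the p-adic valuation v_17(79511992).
v_17(79511992) = 5

v_17(n) is the largest exponent k such that 17^k divides n. Factor out: 79511992 = 17^5 · 56. (Sign doesn't affect v_p.) So v_17(79511992) = 5.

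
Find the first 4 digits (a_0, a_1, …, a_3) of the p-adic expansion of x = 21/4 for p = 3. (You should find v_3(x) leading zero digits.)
(a_0, …, a_3) = (0, 1, 1, 2)

v_3(21/4) = 1, so a_0 = ... = a_0 = 0. Factor out: x = 3^1 · u with u = 7/4 a unit in ℤ_3. Expand u iteratively via a_{v+i} = u_i mod 3, u_{i+1} = (u_i − a_{v+i})/3:
  u_0 = 7/4;  a_1 = 1;  u_1 = (u_0 − 1)/3 = 1/4
  u_1 = 1/4;  a_2 = 1;  u_2 = (u_1 − 1)/3 = -1/4
  u_2 = -1/4;  a_3 = 2;  u_3 = (u_2 − 2)/3 = -3/4
Digits: (0, 1, 1, 2).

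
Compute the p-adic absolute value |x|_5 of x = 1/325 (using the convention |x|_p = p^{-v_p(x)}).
|1/325|_5 = 25

Step 1 — compute v_5(x) by factoring powers of 5 out of the numerator and denominator: v_5(1/325) = -2. Step 2 — apply |x|_p = p^{-v_p(x)} = 5^{2} = 25.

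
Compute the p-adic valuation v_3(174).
v_3(174) = 1

v_3(n) is the largest exponent k such that 3^k divides n. Factor out: 174 = 3^1 · 58. (Sign doesn't affect v_p.) So v_3(174) = 1.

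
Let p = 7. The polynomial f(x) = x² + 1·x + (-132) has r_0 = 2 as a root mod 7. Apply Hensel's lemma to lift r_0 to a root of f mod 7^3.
r_2 = 331 (mod 343)

Hensel: r_{i+1} = r_i − f(r_i)·(f′(r_i))^{-1} mod 7^{i+2}, f′(x) = 2x + 1. Iterate:
  r_0 = 2 (mod 7)
  r_1 = 37 (mod 49)
  r_2 = 331 (mod 343)
Final: r = 331 satisfies f(r) ≡ 0 mod 7^3.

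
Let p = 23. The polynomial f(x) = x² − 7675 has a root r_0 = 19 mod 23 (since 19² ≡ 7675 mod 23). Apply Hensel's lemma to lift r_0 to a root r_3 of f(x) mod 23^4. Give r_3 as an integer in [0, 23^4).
r_3 = 104508 (mod 279841)

Hensel's recurrence: r_{i+1} = r_i − f(r_i)·(f′(r_i))^{-1} mod 23^{i+2}, with f′(x) = 2x. Iterate:
  r_0 = 19 (mod 23)
  r_1 = 295 (mod 529)
  r_2 = 7172 (mod 12167)
  r_3 = 104508 (mod 279841)
Final: r_3 = 104508, and one checks f(r_3) ≡ 0 mod 23^4.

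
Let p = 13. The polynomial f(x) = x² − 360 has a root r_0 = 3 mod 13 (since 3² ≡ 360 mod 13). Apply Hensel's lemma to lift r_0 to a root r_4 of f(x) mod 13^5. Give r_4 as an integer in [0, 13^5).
r_4 = 26679 (mod 371293)

Hensel's recurrence: r_{i+1} = r_i − f(r_i)·(f′(r_i))^{-1} mod 13^{i+2}, with f′(x) = 2x. Iterate:
  r_0 = 3 (mod 13)
  r_1 = 146 (mod 169)
  r_2 = 315 (mod 2197)
  r_3 = 26679 (mod 28561)
  r_4 = 26679 (mod 371293)
Final: r_4 = 26679, and one checks f(r_4) ≡ 0 mod 13^5.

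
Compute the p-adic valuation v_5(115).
v_5(115) = 1

v_5(n) is the largest exponent k such that 5^k divides n. Factor out: 115 = 5^1 · 23. (Sign doesn't affect v_p.) So v_5(115) = 1.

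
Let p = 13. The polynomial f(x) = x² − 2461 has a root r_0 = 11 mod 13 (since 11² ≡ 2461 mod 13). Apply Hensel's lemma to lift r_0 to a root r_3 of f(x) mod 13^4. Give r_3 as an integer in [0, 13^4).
r_3 = 26804 (mod 28561)

Hensel's recurrence: r_{i+1} = r_i − f(r_i)·(f′(r_i))^{-1} mod 13^{i+2}, with f′(x) = 2x. Iterate:
  r_0 = 11 (mod 13)
  r_1 = 102 (mod 169)
  r_2 = 440 (mod 2197)
  r_3 = 26804 (mod 28561)
Final: r_3 = 26804, and one checks f(r_3) ≡ 0 mod 13^4.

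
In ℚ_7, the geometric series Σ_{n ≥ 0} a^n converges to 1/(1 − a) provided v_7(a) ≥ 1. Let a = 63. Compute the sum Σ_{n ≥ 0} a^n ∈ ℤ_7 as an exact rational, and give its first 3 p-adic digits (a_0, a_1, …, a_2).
Σ a^n = 1/(1 − a) = -1/62;  first 3 digits = (1, 2, 5)

v_7(a) = 1 ≥ 1, so the series converges in ℤ_7 to 1/(1 − a) = 1/(1 − 63) = -1/62. Expand this rational in ℤ_7: compute digits iteratively via d_i = x_i mod 7, x_{i+1} = (x_i − d_i)/7. The first 3 digits are (1, 2, 5).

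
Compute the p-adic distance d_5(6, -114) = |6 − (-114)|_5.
d_5(6, -114) = 1/5

Step 1 — x − y = 6 − (-114) = 120. Step 2 — v_5(120) = 1 (factor: 120 = (5^1 · 24); the sign does not affect v_p). Step 3 — |x − y|_5 = 5^{-1} = 1/5.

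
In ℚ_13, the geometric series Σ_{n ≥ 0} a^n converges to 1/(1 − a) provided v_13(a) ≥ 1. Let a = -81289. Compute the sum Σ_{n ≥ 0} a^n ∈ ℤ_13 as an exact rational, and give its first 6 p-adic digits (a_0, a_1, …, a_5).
Σ a^n = 1/(1 − a) = 1/81290;  first 6 digits = (1, 0, 0, 2, 10, 12)

v_13(a) = 3 ≥ 1, so the series converges in ℤ_13 to 1/(1 − a) = 1/(1 − (-81289)) = 1/81290. Expand this rational in ℤ_13: compute digits iteratively via d_i = x_i mod 13, x_{i+1} = (x_i − d_i)/13. The first 6 digits are (1, 0, 0, 2, 10, 12).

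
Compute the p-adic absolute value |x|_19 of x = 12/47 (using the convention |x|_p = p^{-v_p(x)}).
|12/47|_19 = 1

Step 1 — compute v_19(x) by factoring powers of 19 out of the numerator and denominator: v_19(12/47) = 0. Step 2 — apply |x|_p = p^{-v_p(x)} = 19^{0} = 1.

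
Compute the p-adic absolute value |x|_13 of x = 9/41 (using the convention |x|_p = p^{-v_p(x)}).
|9/41|_13 = 1

Step 1 — compute v_13(x) by factoring powers of 13 out of the numerator and denominator: v_13(9/41) = 0. Step 2 — apply |x|_p = p^{-v_p(x)} = 13^{0} = 1.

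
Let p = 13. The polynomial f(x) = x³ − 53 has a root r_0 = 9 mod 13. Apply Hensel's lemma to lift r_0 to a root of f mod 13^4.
r_3 = 17754 (mod 28561)

Hensel: r_{i+1} = r_i − f(r_i)/f′(r_i) mod 13^{i+2}, where f′(x) = 3x². Iterate:
  r_0 = 9 (mod 13)
  r_1 = 9 (mod 169)
  r_2 = 178 (mod 2197)
  r_3 = 17754 (mod 28561)
Final: r = 17754 with f(r) ≡ 0 mod 13^4.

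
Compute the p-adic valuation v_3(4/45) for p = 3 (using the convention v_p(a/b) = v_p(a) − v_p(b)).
v_3(4/45) = -2

Factor powers of 3 from the numerator and denominator of the reduced fraction: 4 = 3^0 · 4 and 45 = 3^2 · 5. Apply v_p(a/b) = v_p(a) − v_p(b): v_3(4/45) = 0 − 2 = -2.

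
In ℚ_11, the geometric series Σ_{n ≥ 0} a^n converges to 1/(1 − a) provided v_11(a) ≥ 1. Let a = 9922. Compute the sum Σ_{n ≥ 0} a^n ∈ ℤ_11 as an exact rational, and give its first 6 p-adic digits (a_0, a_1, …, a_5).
Σ a^n = 1/(1 − a) = -1/9921;  first 6 digits = (1, 0, 5, 7, 3, 6)

v_11(a) = 2 ≥ 1, so the series converges in ℤ_11 to 1/(1 − a) = 1/(1 − 9922) = -1/9921. Expand this rational in ℤ_11: compute digits iteratively via d_i = x_i mod 11, x_{i+1} = (x_i − d_i)/11. The first 6 digits are (1, 0, 5, 7, 3, 6).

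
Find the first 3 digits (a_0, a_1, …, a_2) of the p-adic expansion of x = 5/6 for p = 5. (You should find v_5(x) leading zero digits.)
(a_0, …, a_2) = (0, 1, 4)

v_5(5/6) = 1, so a_0 = ... = a_0 = 0. Factor out: x = 5^1 · u with u = 1/6 a unit in ℤ_5. Expand u iteratively via a_{v+i} = u_i mod 5, u_{i+1} = (u_i − a_{v+i})/5:
  u_0 = 1/6;  a_1 = 1;  u_1 = (u_0 − 1)/5 = -1/6
  u_1 = -1/6;  a_2 = 4;  u_2 = (u_1 − 4)/5 = -5/6
Digits: (0, 1, 4).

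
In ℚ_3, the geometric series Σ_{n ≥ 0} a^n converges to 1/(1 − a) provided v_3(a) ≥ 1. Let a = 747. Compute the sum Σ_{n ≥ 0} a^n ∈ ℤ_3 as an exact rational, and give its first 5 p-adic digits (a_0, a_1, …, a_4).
Σ a^n = 1/(1 − a) = -1/746;  first 5 digits = (1, 0, 2, 0, 1)

v_3(a) = 2 ≥ 1, so the series converges in ℤ_3 to 1/(1 − a) = 1/(1 − 747) = -1/746. Expand this rational in ℤ_3: compute digits iteratively via d_i = x_i mod 3, x_{i+1} = (x_i − d_i)/3. The first 5 digits are (1, 0, 2, 0, 1).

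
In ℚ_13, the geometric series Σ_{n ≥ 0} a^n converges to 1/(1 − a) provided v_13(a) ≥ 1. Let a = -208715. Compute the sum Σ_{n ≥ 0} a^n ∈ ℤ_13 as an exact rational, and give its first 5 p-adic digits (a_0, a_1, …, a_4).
Σ a^n = 1/(1 − a) = 1/208716;  first 5 digits = (1, 0, 0, 9, 5)

v_13(a) = 3 ≥ 1, so the series converges in ℤ_13 to 1/(1 − a) = 1/(1 − (-208715)) = 1/208716. Expand this rational in ℤ_13: compute digits iteratively via d_i = x_i mod 13, x_{i+1} = (x_i − d_i)/13. The first 5 digits are (1, 0, 0, 9, 5).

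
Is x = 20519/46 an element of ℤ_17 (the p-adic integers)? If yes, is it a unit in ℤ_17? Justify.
x ∈ ℤ_17 but not a unit; v_17(x) = 2 > 0

ℤ_17 = {x ∈ ℚ_17 : v_17(x) ≥ 0} and ℤ_17^× = {x ∈ ℤ_17 : v_17(x) = 0}. Here v_17(20519/46) = v_17(num) − v_17(den) = 2; compare against these criteria.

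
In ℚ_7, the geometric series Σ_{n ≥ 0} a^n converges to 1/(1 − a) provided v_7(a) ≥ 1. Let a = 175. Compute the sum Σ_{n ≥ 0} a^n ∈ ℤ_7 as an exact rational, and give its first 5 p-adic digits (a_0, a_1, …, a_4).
Σ a^n = 1/(1 − a) = -1/174;  first 5 digits = (1, 4, 5, 6, 1)

v_7(a) = 1 ≥ 1, so the series converges in ℤ_7 to 1/(1 − a) = 1/(1 − 175) = -1/174. Expand this rational in ℤ_7: compute digits iteratively via d_i = x_i mod 7, x_{i+1} = (x_i − d_i)/7. The first 5 digits are (1, 4, 5, 6, 1).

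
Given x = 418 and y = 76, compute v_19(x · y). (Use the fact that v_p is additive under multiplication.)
v_19(31768) = 2

v_p(x) = 1 (factor: 418 = 19^1 · 22); v_p(y) = 1 (factor: 76 = 19^1 · 4). Additivity: v_p(xy) = v_p(x) + v_p(y) = 1 + 1 = 2. (Direct check: xy = 31768 = 19^2 · (88).)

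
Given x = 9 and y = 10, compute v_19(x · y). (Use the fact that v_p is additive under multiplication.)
v_19(90) = 0

v_p(x) = 0 (factor: 9 = 19^0 · 9); v_p(y) = 0 (factor: 10 = 19^0 · 10). Additivity: v_p(xy) = v_p(x) + v_p(y) = 0 + 0 = 0. (Direct check: xy = 90 = 19^0 · (90).)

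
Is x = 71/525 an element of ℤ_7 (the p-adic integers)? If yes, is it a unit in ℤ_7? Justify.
x ∉ ℤ_7 (v_7(x) = -1 < 0)

ℤ_7 = {x ∈ ℚ_7 : v_7(x) ≥ 0} and ℤ_7^× = {x ∈ ℤ_7 : v_7(x) = 0}. Here v_7(71/525) = v_7(num) − v_7(den) = -1; compare against these criteria.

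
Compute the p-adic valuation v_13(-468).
v_13(-468) = 1

v_13(n) is the largest exponent k such that 13^k divides n. Factor out: -468 = -13^1 · 36. (Sign doesn't affect v_p.) So v_13(-468) = 1.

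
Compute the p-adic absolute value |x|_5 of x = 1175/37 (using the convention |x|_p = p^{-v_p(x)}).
|1175/37|_5 = 1/25

Step 1 — compute v_5(x) by factoring powers of 5 out of the numerator and denominator: v_5(1175/37) = 2. Step 2 — apply |x|_p = p^{-v_p(x)} = 5^{-2} = 1/25.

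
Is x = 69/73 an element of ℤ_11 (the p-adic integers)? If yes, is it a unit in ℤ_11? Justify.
x ∈ ℤ_11^× (unit); v_11(x) = 0

ℤ_11 = {x ∈ ℚ_11 : v_11(x) ≥ 0} and ℤ_11^× = {x ∈ ℤ_11 : v_11(x) = 0}. Here v_11(69/73) = v_11(num) − v_11(den) = 0; compare against these criteria.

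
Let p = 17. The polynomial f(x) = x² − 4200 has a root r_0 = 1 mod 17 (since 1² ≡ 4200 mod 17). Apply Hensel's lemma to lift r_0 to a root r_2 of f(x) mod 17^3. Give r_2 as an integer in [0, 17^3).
r_2 = 2245 (mod 4913)

Hensel's recurrence: r_{i+1} = r_i − f(r_i)·(f′(r_i))^{-1} mod 17^{i+2}, with f′(x) = 2x. Iterate:
  r_0 = 1 (mod 17)
  r_1 = 222 (mod 289)
  r_2 = 2245 (mod 4913)
Final: r_2 = 2245, and one checks f(r_2) ≡ 0 mod 17^3.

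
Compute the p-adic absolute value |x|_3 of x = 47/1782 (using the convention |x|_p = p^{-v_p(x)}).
|47/1782|_3 = 81

Step 1 — compute v_3(x) by factoring powers of 3 out of the numerator and denominator: v_3(47/1782) = -4. Step 2 — apply |x|_p = p^{-v_p(x)} = 3^{4} = 81.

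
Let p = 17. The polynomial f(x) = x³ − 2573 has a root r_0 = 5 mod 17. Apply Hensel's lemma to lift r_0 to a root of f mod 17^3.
r_2 = 4442 (mod 4913)

Hensel: r_{i+1} = r_i − f(r_i)/f′(r_i) mod 17^{i+2}, where f′(x) = 3x². Iterate:
  r_0 = 5 (mod 17)
  r_1 = 107 (mod 289)
  r_2 = 4442 (mod 4913)
Final: r = 4442 with f(r) ≡ 0 mod 17^3.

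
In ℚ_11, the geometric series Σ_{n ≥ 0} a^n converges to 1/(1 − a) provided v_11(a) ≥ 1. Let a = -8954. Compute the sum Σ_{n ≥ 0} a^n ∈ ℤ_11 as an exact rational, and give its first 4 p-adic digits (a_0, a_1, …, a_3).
Σ a^n = 1/(1 − a) = 1/8955;  first 4 digits = (1, 0, 3, 4)

v_11(a) = 2 ≥ 1, so the series converges in ℤ_11 to 1/(1 − a) = 1/(1 − (-8954)) = 1/8955. Expand this rational in ℤ_11: compute digits iteratively via d_i = x_i mod 11, x_{i+1} = (x_i − d_i)/11. The first 4 digits are (1, 0, 3, 4).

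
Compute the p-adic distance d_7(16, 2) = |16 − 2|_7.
d_7(16, 2) = 1/7

Step 1 — x − y = 16 − 2 = 14. Step 2 — v_7(14) = 1 (factor: 14 = (7^1 · 2); the sign does not affect v_p). Step 3 — |x − y|_7 = 7^{-1} = 1/7.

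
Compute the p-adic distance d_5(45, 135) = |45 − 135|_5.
d_5(45, 135) = 1/5

Step 1 — x − y = 45 − 135 = -90. Step 2 — v_5(-90) = 1 (factor: -90 = −(5^1 · 18); the sign does not affect v_p). Step 3 — |x − y|_5 = 5^{-1} = 1/5.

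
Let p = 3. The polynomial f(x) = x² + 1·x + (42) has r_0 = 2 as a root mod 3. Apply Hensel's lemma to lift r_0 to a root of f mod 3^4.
r_3 = 50 (mod 81)

Hensel: r_{i+1} = r_i − f(r_i)·(f′(r_i))^{-1} mod 3^{i+2}, f′(x) = 2x + 1. Iterate:
  r_0 = 2 (mod 3)
  r_1 = 5 (mod 9)
  r_2 = 23 (mod 27)
  r_3 = 50 (mod 81)
Final: r = 50 satisfies f(r) ≡ 0 mod 3^4.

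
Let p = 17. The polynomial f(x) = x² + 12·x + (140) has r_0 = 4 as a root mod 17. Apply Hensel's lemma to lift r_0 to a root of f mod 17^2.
r_1 = 225 (mod 289)

Hensel: r_{i+1} = r_i − f(r_i)·(f′(r_i))^{-1} mod 17^{i+2}, f′(x) = 2x + 12. Iterate:
  r_0 = 4 (mod 17)
  r_1 = 225 (mod 289)
Final: r = 225 satisfies f(r) ≡ 0 mod 17^2.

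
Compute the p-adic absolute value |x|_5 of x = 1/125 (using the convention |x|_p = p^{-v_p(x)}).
|1/125|_5 = 125

Step 1 — compute v_5(x) by factoring powers of 5 out of the numerator and denominator: v_5(1/125) = -3. Step 2 — apply |x|_p = p^{-v_p(x)} = 5^{3} = 125.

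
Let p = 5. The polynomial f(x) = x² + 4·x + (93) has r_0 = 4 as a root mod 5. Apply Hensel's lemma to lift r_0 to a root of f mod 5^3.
r_2 = 4 (mod 125)

Hensel: r_{i+1} = r_i − f(r_i)·(f′(r_i))^{-1} mod 5^{i+2}, f′(x) = 2x + 4. Iterate:
  r_0 = 4 (mod 5)
  r_1 = 4 (mod 25)
  r_2 = 4 (mod 125)
Final: r = 4 satisfies f(r) ≡ 0 mod 5^3.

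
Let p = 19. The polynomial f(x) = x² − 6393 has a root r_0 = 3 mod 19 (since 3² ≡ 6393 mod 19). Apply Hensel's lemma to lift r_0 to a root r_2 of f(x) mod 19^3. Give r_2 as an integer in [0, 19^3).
r_2 = 2150 (mod 6859)

Hensel's recurrence: r_{i+1} = r_i − f(r_i)·(f′(r_i))^{-1} mod 19^{i+2}, with f′(x) = 2x. Iterate:
  r_0 = 3 (mod 19)
  r_1 = 345 (mod 361)
  r_2 = 2150 (mod 6859)
Final: r_2 = 2150, and one checks f(r_2) ≡ 0 mod 19^3.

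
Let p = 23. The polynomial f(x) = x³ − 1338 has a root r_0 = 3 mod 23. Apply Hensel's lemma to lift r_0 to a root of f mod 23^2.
r_1 = 463 (mod 529)

Hensel: r_{i+1} = r_i − f(r_i)/f′(r_i) mod 23^{i+2}, where f′(x) = 3x². Iterate:
  r_0 = 3 (mod 23)
  r_1 = 463 (mod 529)
Final: r = 463 with f(r) ≡ 0 mod 23^2.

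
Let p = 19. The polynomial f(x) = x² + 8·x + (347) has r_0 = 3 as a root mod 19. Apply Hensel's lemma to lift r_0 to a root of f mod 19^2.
r_1 = 79 (mod 361)

Hensel: r_{i+1} = r_i − f(r_i)·(f′(r_i))^{-1} mod 19^{i+2}, f′(x) = 2x + 8. Iterate:
  r_0 = 3 (mod 19)
  r_1 = 79 (mod 361)
Final: r = 79 satisfies f(r) ≡ 0 mod 19^2.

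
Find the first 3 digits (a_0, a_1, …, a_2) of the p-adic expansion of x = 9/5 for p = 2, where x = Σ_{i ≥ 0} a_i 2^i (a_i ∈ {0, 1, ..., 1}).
(a_0, …, a_2) = (1, 0, 1)

v_2(9/5) = 0 (numerator and denominator both coprime to 2), so x ∈ ℤ_2^×. Compute digits iteratively via a_i = x_i mod 2, x_{i+1} = (x_i − a_i)/2, with x_0 = x:
  x_0 = 9/5;  a_0 = 1;  x_1 = (x_0 − 1)/2 = 2/5
  x_1 = 2/5;  a_1 = 0;  x_2 = (x_1 − 0)/2 = 1/5
  x_2 = 1/5;  a_2 = 1;  x_3 = (x_2 − 1)/2 = -2/5
Digits: (1, 0, 1).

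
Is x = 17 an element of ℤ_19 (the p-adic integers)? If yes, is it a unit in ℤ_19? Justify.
x ∈ ℤ_19^× (unit); v_19(x) = 0

ℤ_19 = {x ∈ ℚ_19 : v_19(x) ≥ 0} and ℤ_19^× = {x ∈ ℤ_19 : v_19(x) = 0}. Here v_19(17) = v_19(num) − v_19(den) = 0; compare against these criteria.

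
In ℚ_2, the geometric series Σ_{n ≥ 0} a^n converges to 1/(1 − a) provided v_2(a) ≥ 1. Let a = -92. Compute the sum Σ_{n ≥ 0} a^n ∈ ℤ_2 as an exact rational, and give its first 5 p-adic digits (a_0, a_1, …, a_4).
Σ a^n = 1/(1 − a) = 1/93;  first 5 digits = (1, 0, 1, 0, 1)

v_2(a) = 2 ≥ 1, so the series converges in ℤ_2 to 1/(1 − a) = 1/(1 − (-92)) = 1/93. Expand this rational in ℤ_2: compute digits iteratively via d_i = x_i mod 2, x_{i+1} = (x_i − d_i)/2. The first 5 digits are (1, 0, 1, 0, 1).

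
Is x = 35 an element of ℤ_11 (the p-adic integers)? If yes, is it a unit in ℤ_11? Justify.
x ∈ ℤ_11^× (unit); v_11(x) = 0

ℤ_11 = {x ∈ ℚ_11 : v_11(x) ≥ 0} and ℤ_11^× = {x ∈ ℤ_11 : v_11(x) = 0}. Here v_11(35) = v_11(num) − v_11(den) = 0; compare against these criteria.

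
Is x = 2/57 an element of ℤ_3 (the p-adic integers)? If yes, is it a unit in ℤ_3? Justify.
x ∉ ℤ_3 (v_3(x) = -1 < 0)

ℤ_3 = {x ∈ ℚ_3 : v_3(x) ≥ 0} and ℤ_3^× = {x ∈ ℤ_3 : v_3(x) = 0}. Here v_3(2/57) = v_3(num) − v_3(den) = -1; compare against these criteria.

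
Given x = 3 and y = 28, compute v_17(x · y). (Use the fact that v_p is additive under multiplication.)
v_17(84) = 0

v_p(x) = 0 (factor: 3 = 17^0 · 3); v_p(y) = 0 (factor: 28 = 17^0 · 28). Additivity: v_p(xy) = v_p(x) + v_p(y) = 0 + 0 = 0. (Direct check: xy = 84 = 17^0 · (84).)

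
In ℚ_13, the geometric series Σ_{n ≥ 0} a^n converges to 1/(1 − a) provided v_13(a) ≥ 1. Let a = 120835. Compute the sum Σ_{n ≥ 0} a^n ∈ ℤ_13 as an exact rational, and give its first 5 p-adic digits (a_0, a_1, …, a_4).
Σ a^n = 1/(1 − a) = -1/120834;  first 5 digits = (1, 0, 0, 3, 4)

v_13(a) = 3 ≥ 1, so the series converges in ℤ_13 to 1/(1 − a) = 1/(1 − 120835) = -1/120834. Expand this rational in ℤ_13: compute digits iteratively via d_i = x_i mod 13, x_{i+1} = (x_i − d_i)/13. The first 5 digits are (1, 0, 0, 3, 4).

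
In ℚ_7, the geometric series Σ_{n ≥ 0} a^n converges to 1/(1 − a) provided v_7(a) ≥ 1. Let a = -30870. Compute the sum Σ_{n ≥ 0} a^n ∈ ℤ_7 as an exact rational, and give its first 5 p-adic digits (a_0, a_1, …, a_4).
Σ a^n = 1/(1 − a) = 1/30871;  first 5 digits = (1, 0, 0, 1, 1)

v_7(a) = 3 ≥ 1, so the series converges in ℤ_7 to 1/(1 − a) = 1/(1 − (-30870)) = 1/30871. Expand this rational in ℤ_7: compute digits iteratively via d_i = x_i mod 7, x_{i+1} = (x_i − d_i)/7. The first 5 digits are (1, 0, 0, 1, 1).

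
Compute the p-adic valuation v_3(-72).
v_3(-72) = 2

v_3(n) is the largest exponent k such that 3^k divides n. Factor out: -72 = -3^2 · 8. (Sign doesn't affect v_p.) So v_3(-72) = 2.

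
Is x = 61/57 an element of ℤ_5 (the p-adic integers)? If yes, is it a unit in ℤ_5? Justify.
x ∈ ℤ_5^× (unit); v_5(x) = 0

ℤ_5 = {x ∈ ℚ_5 : v_5(x) ≥ 0} and ℤ_5^× = {x ∈ ℤ_5 : v_5(x) = 0}. Here v_5(61/57) = v_5(num) − v_5(den) = 0; compare against these criteria.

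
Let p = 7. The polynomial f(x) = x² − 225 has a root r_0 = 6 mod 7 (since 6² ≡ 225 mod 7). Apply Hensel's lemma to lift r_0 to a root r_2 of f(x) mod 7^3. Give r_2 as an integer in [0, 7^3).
r_2 = 328 (mod 343)

Hensel's recurrence: r_{i+1} = r_i − f(r_i)·(f′(r_i))^{-1} mod 7^{i+2}, with f′(x) = 2x. Iterate:
  r_0 = 6 (mod 7)
  r_1 = 34 (mod 49)
  r_2 = 328 (mod 343)
Final: r_2 = 328, and one checks f(r_2) ≡ 0 mod 7^3.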